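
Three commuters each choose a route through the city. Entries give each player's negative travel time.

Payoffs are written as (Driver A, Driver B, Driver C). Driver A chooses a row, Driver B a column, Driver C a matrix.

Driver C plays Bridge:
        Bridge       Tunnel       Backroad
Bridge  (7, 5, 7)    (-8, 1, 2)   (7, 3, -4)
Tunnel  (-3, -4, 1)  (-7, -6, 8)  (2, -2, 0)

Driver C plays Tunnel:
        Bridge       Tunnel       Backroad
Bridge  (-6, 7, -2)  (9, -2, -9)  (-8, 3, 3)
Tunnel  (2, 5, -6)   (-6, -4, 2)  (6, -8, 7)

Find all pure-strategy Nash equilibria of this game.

Driver A against (Bridge, Bridge): payoffs 7, -3 → best response Bridge.
Driver A against (Bridge, Tunnel): payoffs -6, 2 → best response Tunnel.
Driver A against (Tunnel, Bridge): payoffs -8, -7 → best response Tunnel.
Driver A against (Tunnel, Tunnel): payoffs 9, -6 → best response Bridge.
Driver A against (Backroad, Bridge): payoffs 7, 2 → best response Bridge.
Driver A against (Backroad, Tunnel): payoffs -8, 6 → best response Tunnel.
Driver B against (Bridge, Bridge): payoffs 5, 1, 3 → best response Bridge.
Driver B against (Bridge, Tunnel): payoffs 7, -2, 3 → best response Bridge.
Driver B against (Tunnel, Bridge): payoffs -4, -6, -2 → best response Backroad.
Driver B against (Tunnel, Tunnel): payoffs 5, -4, -8 → best response Bridge.
Driver C against (Bridge, Bridge): payoffs 7, -2 → best response Bridge.
Driver C against (Bridge, Tunnel): payoffs 2, -9 → best response Bridge.
Driver C against (Bridge, Backroad): payoffs -4, 3 → best response Tunnel.
Driver C against (Tunnel, Bridge): payoffs 1, -6 → best response Bridge.
Driver C against (Tunnel, Tunnel): payoffs 8, 2 → best response Bridge.
Driver C against (Tunnel, Backroad): payoffs 0, 7 → best response Tunnel.
Mutual best responses: (Bridge, Bridge, Bridge).

Pure NE: (Bridge, Bridge, Bridge)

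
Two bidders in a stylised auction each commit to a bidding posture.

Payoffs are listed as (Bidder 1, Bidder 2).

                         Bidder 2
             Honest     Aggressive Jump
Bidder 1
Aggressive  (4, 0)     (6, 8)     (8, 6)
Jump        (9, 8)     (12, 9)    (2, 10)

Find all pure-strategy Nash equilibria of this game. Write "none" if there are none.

none

For each player, find the best response to each opponent profile; mutual best responses are the pure NE.
Bidder 1 against Honest: payoffs 4, 9 → best response Jump.
Bidder 1 against Aggressive: payoffs 6, 12 → best response Jump.
Bidder 1 against Jump: payoffs 8, 2 → best response Aggressive.
Bidder 2 against Aggressive: payoffs 0, 8, 6 → best response Aggressive.
Bidder 2 against Jump: payoffs 8, 9, 10 → best response Jump.
No profile is a mutual best response for all players.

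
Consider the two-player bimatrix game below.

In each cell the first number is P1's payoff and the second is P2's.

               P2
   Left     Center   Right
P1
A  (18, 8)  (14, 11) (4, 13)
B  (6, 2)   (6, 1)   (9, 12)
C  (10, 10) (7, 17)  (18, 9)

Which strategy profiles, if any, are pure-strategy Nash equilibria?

none

P1 against Left: payoffs 18, 6, 10 → best response A.
P1 against Center: payoffs 14, 6, 7 → best response A.
P1 against Right: payoffs 4, 9, 18 → best response C.
P2 against A: payoffs 8, 11, 13 → best response Right.
P2 against B: payoffs 2, 1, 12 → best response Right.
P2 against C: payoffs 10, 17, 9 → best response Center.
No profile is a mutual best response for all players.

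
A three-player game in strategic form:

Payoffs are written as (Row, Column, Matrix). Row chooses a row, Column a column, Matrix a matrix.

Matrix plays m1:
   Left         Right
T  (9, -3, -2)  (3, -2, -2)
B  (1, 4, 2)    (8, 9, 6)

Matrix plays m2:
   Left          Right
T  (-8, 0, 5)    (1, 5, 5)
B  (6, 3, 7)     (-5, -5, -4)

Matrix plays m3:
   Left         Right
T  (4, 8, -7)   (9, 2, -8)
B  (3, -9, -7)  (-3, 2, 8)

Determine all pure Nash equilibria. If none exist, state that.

For each strategy profile, look for a profitable unilateral deviation.
(T, Left, m1): Column can switch to Right (-3 → -2). Not NE.
(T, Left, m2): Row can switch to B (-8 → 6). Not NE.
(T, Left, m3): Matrix can switch to m1 (-7 → -2). Not NE.
(T, Right, m1): Row can switch to B (3 → 8). Not NE.
(T, Right, m2): Row gets 1, best alternative -5; Column gets 5, best alternative 0; Matrix gets 5, best alternative -2. No profitable deviation — NE.
(T, Right, m3): Column can switch to Left (2 → 8). Not NE.
(B, Left, m1): Row can switch to T (1 → 9). Not NE.
(B, Left, m2): Row gets 6, best alternative -8; Column gets 3, best alternative -5; Matrix gets 7, best alternative 2. No profitable deviation — NE.
(B, Left, m3): Row can switch to T (3 → 4). Not NE.
(B, Right, m1): Matrix can switch to m3 (6 → 8). Not NE.
(B, Right, m2): Row can switch to T (-5 → 1). Not NE.
(B, Right, m3): Row can switch to T (-3 → 9). Not NE.

Pure-strategy Nash equilibria: (T, Right, m2) and (B, Left, m2)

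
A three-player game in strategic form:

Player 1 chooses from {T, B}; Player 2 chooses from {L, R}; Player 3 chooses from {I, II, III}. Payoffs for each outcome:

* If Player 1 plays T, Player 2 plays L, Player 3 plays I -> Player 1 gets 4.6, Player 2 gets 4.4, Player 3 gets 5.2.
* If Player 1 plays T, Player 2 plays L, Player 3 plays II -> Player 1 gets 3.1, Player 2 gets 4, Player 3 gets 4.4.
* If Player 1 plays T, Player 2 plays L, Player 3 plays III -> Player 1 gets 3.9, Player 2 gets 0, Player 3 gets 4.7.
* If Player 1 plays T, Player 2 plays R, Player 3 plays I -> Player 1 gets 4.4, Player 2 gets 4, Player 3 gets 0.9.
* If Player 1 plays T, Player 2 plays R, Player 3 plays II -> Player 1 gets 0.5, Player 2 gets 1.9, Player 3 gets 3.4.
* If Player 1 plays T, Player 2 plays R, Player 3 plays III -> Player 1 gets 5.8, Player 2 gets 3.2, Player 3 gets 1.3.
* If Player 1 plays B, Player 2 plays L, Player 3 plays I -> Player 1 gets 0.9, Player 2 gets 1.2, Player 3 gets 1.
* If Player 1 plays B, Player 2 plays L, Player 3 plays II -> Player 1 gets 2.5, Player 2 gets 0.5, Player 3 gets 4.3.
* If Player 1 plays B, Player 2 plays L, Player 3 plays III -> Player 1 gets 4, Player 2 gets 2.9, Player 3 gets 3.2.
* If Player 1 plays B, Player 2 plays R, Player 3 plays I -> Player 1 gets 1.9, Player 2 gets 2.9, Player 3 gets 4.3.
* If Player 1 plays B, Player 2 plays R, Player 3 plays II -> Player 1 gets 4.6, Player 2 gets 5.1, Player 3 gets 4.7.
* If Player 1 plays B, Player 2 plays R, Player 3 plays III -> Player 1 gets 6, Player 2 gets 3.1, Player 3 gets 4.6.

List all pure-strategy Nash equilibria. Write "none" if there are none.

Player 1 against (L, I): payoffs 4.6, 0.9 → best response T.
Player 1 against (L, II): payoffs 3.1, 2.5 → best response T.
Player 1 against (L, III): payoffs 3.9, 4 → best response B.
Player 1 against (R, I): payoffs 4.4, 1.9 → best response T.
Player 1 against (R, II): payoffs 0.5, 4.6 → best response B.
Player 1 against (R, III): payoffs 5.8, 6 → best response B.
Player 2 against (T, I): payoffs 4.4, 4 → best response L.
Player 2 against (T, II): payoffs 4, 1.9 → best response L.
Player 2 against (T, III): payoffs 0, 3.2 → best response R.
Player 2 against (B, I): payoffs 1.2, 2.9 → best response R.
Player 2 against (B, II): payoffs 0.5, 5.1 → best response R.
Player 2 against (B, III): payoffs 2.9, 3.1 → best response R.
Player 3 against (T, L): payoffs 5.2, 4.4, 4.7 → best response I.
Player 3 against (T, R): payoffs 0.9, 3.4, 1.3 → best response II.
Player 3 against (B, L): payoffs 1, 4.3, 3.2 → best response II.
Player 3 against (B, R): payoffs 4.3, 4.7, 4.6 → best response II.
Mutual best responses: (T, L, I); (B, R, II).

The pure Nash equilibria are (T, L, I); (B, R, II).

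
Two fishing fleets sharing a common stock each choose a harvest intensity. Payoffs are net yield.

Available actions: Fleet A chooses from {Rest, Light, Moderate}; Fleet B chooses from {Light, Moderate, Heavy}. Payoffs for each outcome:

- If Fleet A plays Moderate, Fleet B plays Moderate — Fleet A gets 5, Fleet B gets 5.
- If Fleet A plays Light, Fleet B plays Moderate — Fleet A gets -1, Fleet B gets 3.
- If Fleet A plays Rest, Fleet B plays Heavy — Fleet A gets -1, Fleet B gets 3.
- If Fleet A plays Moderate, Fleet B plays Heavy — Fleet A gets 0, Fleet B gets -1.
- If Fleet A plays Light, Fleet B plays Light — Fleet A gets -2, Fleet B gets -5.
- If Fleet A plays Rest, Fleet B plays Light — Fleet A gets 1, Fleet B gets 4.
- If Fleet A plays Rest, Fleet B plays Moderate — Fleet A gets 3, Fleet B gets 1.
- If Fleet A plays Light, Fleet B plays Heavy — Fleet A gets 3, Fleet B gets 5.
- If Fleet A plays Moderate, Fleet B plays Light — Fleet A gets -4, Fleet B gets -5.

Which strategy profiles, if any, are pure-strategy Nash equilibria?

Pure-strategy Nash equilibria: (Rest, Light), (Light, Heavy), (Moderate, Moderate)

Fleet A against Light: payoffs 1, -2, -4 → best response Rest.
Fleet A against Moderate: payoffs 3, -1, 5 → best response Moderate.
Fleet A against Heavy: payoffs -1, 3, 0 → best response Light.
Fleet B against Rest: payoffs 4, 1, 3 → best response Light.
Fleet B against Light: payoffs -5, 3, 5 → best response Heavy.
Fleet B against Moderate: payoffs -5, 5, -1 → best response Moderate.
Mutual best responses: (Rest, Light); (Light, Heavy); (Moderate, Moderate).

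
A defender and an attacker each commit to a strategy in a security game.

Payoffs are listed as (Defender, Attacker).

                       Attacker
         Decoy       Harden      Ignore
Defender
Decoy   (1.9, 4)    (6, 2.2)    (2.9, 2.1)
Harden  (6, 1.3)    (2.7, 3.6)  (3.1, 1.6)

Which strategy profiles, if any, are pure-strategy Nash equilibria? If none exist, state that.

No pure-strategy Nash equilibrium.

Defender against Decoy: payoffs 1.9, 6 → best response Harden.
Defender against Harden: payoffs 6, 2.7 → best response Decoy.
Defender against Ignore: payoffs 2.9, 3.1 → best response Harden.
Attacker against Decoy: payoffs 4, 2.2, 2.1 → best response Decoy.
Attacker against Harden: payoffs 1.3, 3.6, 1.6 → best response Harden.
No profile is a mutual best response for all players.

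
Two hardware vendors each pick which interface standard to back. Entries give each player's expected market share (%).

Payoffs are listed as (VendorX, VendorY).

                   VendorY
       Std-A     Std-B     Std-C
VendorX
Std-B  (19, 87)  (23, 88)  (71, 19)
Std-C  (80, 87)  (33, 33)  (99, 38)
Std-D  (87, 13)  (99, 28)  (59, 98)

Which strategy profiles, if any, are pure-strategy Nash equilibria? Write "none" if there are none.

This game has no pure Nash equilibrium.

VendorX against Std-A: payoffs 19, 80, 87 → best response Std-D.
VendorX against Std-B: payoffs 23, 33, 99 → best response Std-D.
VendorX against Std-C: payoffs 71, 99, 59 → best response Std-C.
VendorY against Std-B: payoffs 87, 88, 19 → best response Std-B.
VendorY against Std-C: payoffs 87, 33, 38 → best response Std-A.
VendorY against Std-D: payoffs 13, 28, 98 → best response Std-C.
No profile is a mutual best response for all players.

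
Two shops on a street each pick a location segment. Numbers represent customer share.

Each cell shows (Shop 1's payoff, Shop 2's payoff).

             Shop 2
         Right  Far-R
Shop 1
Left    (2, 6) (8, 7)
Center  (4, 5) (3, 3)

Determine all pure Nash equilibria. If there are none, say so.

(Left, Far-R) and (Center, Right)

For each player, find the best response to each opponent profile; mutual best responses are the pure NE.
Shop 1 against Right: payoffs 2, 4 → best response Center.
Shop 1 against Far-R: payoffs 8, 3 → best response Left.
Shop 2 against Left: payoffs 6, 7 → best response Far-R.
Shop 2 against Center: payoffs 5, 3 → best response Right.
Mutual best responses: (Left, Far-R); (Center, Right).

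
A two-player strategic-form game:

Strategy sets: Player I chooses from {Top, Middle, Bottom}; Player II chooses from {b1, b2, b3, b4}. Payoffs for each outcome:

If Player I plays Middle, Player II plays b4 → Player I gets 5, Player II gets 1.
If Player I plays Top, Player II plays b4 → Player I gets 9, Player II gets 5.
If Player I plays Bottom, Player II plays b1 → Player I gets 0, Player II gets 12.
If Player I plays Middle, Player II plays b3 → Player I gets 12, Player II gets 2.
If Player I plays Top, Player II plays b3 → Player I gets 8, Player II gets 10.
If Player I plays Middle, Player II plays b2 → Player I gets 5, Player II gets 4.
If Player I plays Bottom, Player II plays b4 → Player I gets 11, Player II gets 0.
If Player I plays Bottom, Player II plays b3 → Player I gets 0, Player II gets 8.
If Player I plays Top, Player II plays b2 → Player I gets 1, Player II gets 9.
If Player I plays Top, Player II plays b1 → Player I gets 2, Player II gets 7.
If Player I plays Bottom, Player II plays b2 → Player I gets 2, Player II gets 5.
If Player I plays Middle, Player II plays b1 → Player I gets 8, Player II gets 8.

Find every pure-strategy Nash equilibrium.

(Top, b1): Player I can switch to Middle (2 → 8). Not NE.
(Top, b2): Player I can switch to Middle (1 → 5). Not NE.
(Top, b3): Player I can switch to Middle (8 → 12). Not NE.
(Top, b4): Player I can switch to Bottom (9 → 11). Not NE.
(Middle, b1): Player I gets 8, best alternative 2; Player II gets 8, best alternative 4. No profitable deviation — NE.
(Middle, b2): Player II can switch to b1 (4 → 8). Not NE.
(Middle, b3): Player II can switch to b1 (2 → 8). Not NE.
(The remaining 5 profiles each have a profitable deviation by the same check.)

(Middle, b1)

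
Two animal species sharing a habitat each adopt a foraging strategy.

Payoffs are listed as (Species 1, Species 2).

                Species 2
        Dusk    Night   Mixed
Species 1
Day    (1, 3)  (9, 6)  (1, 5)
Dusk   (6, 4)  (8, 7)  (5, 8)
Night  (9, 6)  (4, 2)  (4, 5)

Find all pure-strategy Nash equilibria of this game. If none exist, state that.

For each strategy profile, look for a profitable unilateral deviation.
(Day, Dusk): Species 1 can switch to Dusk (1 → 6). Not NE.
(Day, Night): Species 1 gets 9, best alternative 8; Species 2 gets 6, best alternative 5. No profitable deviation — NE.
(Day, Mixed): Species 1 can switch to Dusk (1 → 5). Not NE.
(Dusk, Dusk): Species 1 can switch to Night (6 → 9). Not NE.
(Dusk, Night): Species 1 can switch to Day (8 → 9). Not NE.
(Dusk, Mixed): Species 1 gets 5, best alternative 4; Species 2 gets 8, best alternative 7. No profitable deviation — NE.
(Night, Dusk): Species 1 gets 9, best alternative 6; Species 2 gets 6, best alternative 5. No profitable deviation — NE.
(Night, Night): Species 1 can switch to Day (4 → 9). Not NE.
(Night, Mixed): Species 1 can switch to Dusk (4 → 5). Not NE.

The pure Nash equilibria are (Day, Night), (Dusk, Mixed), (Night, Dusk).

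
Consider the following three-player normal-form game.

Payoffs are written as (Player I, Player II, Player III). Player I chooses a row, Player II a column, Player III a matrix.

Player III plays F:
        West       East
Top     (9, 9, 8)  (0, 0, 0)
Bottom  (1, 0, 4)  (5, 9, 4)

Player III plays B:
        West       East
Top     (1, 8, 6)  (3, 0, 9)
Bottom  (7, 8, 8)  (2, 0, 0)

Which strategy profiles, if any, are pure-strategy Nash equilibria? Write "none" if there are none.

For each strategy profile, look for a profitable unilateral deviation.
(Top, West, F): Player I gets 9, best alternative 1; Player II gets 9, best alternative 0; Player III gets 8, best alternative 6. No profitable deviation — NE.
(Top, West, B): Player I can switch to Bottom (1 → 7). Not NE.
(Top, East, F): Player I can switch to Bottom (0 → 5). Not NE.
(Top, East, B): Player II can switch to West (0 → 8). Not NE.
(Bottom, West, F): Player I can switch to Top (1 → 9). Not NE.
(Bottom, West, B): Player I gets 7, best alternative 1; Player II gets 8, best alternative 0; Player III gets 8, best alternative 4. No profitable deviation — NE.
(Bottom, East, F): Player I gets 5, best alternative 0; Player II gets 9, best alternative 0; Player III gets 4, best alternative 0. No profitable deviation — NE.
(Bottom, East, B): Player I can switch to Top (2 → 3). Not NE.

(Top, West, F); (Bottom, West, B); (Bottom, East, F)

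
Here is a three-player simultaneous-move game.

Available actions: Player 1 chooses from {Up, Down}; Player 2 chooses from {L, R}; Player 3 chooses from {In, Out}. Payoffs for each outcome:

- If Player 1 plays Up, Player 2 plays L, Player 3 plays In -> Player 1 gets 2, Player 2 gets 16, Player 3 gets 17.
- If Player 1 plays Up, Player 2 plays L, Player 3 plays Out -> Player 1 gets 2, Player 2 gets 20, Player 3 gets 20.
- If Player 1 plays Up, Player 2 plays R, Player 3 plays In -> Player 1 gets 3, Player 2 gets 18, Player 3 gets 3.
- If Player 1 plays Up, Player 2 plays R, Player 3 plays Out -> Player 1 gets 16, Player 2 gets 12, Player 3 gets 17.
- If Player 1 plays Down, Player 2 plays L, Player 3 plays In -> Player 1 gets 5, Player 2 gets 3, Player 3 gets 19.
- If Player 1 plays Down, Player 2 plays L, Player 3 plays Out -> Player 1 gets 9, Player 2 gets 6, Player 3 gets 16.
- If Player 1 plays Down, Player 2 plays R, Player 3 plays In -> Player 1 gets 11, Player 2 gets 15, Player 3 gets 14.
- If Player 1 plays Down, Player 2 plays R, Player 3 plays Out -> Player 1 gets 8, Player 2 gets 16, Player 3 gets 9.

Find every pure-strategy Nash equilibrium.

(Down, R, In)

(Up, L, In): Player 1 can switch to Down (2 → 5). Not NE.
(Up, L, Out): Player 1 can switch to Down (2 → 9). Not NE.
(Up, R, In): Player 1 can switch to Down (3 → 11). Not NE.
(Up, R, Out): Player 2 can switch to L (12 → 20). Not NE.
(Down, L, In): Player 2 can switch to R (3 → 15). Not NE.
(Down, L, Out): Player 2 can switch to R (6 → 16). Not NE.
(Down, R, In): Player 1 gets 11, best alternative 3; Player 2 gets 15, best alternative 3; Player 3 gets 14, best alternative 9. No profitable deviation — NE.
(Down, R, Out): Player 1 can switch to Up (8 → 16). Not NE.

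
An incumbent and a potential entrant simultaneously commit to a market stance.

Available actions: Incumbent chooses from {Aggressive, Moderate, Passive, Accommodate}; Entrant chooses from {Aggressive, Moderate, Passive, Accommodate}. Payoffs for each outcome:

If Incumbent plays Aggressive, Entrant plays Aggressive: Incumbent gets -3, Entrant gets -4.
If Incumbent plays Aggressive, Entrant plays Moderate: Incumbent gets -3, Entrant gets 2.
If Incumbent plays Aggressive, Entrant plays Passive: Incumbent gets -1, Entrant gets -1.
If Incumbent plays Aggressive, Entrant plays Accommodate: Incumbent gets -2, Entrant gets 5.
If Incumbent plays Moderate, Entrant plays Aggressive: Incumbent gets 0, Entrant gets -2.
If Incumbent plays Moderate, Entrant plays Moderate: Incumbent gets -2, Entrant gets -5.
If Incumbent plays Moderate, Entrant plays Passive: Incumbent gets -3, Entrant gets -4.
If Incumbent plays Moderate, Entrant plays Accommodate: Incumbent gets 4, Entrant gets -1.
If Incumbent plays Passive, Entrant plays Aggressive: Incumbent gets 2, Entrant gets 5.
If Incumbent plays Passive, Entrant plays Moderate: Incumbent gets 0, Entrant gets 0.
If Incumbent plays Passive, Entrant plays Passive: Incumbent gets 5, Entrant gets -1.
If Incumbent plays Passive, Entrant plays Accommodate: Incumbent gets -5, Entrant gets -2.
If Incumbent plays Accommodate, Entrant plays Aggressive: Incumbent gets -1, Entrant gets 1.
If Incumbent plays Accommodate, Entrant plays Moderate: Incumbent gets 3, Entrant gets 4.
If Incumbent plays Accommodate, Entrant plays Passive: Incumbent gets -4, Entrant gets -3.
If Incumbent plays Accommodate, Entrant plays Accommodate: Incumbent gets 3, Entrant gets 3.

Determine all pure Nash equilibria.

Incumbent against Aggressive: payoffs -3, 0, 2, -1 → best response Passive.
Incumbent against Moderate: payoffs -3, -2, 0, 3 → best response Accommodate.
Incumbent against Passive: payoffs -1, -3, 5, -4 → best response Passive.
Incumbent against Accommodate: payoffs -2, 4, -5, 3 → best response Moderate.
Entrant against Aggressive: payoffs -4, 2, -1, 5 → best response Accommodate.
Entrant against Moderate: payoffs -2, -5, -4, -1 → best response Accommodate.
Entrant against Passive: payoffs 5, 0, -1, -2 → best response Aggressive.
Entrant against Accommodate: payoffs 1, 4, -3, 3 → best response Moderate.
Mutual best responses: (Moderate, Accommodate); (Passive, Aggressive); (Accommodate, Moderate).

(Moderate, Accommodate) and (Passive, Aggressive) and (Accommodate, Moderate)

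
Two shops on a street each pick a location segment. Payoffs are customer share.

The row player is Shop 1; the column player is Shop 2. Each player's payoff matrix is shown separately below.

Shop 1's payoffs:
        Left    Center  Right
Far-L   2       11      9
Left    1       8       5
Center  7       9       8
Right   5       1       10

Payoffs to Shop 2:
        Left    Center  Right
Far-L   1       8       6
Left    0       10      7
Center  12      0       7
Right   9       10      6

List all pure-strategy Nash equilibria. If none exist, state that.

(Far-L, Center); (Center, Left)

Shop 1 against Left: payoffs 2, 1, 7, 5 → best response Center.
Shop 1 against Center: payoffs 11, 8, 9, 1 → best response Far-L.
Shop 1 against Right: payoffs 9, 5, 8, 10 → best response Right.
Shop 2 against Far-L: payoffs 1, 8, 6 → best response Center.
Shop 2 against Left: payoffs 0, 10, 7 → best response Center.
Shop 2 against Center: payoffs 12, 0, 7 → best response Left.
Shop 2 against Right: payoffs 9, 10, 6 → best response Center.
Mutual best responses: (Far-L, Center); (Center, Left).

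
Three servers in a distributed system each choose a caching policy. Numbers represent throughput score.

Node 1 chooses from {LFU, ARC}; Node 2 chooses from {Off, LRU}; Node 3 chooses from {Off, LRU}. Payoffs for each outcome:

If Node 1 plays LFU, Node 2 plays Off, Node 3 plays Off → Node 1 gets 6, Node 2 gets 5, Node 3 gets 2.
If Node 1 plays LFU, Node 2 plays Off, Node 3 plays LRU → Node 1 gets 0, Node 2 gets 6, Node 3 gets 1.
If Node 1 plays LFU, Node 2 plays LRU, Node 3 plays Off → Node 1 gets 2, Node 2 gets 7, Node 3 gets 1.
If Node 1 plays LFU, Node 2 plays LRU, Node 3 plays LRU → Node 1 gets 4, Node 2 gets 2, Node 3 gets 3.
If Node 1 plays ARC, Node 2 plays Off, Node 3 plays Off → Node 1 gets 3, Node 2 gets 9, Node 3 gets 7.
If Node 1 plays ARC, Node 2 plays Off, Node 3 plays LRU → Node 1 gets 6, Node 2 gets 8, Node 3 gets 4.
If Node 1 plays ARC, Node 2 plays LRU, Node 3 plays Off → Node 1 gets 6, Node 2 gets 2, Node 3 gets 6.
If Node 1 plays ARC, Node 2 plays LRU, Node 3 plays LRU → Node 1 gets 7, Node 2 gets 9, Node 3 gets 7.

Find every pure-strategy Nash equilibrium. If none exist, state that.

For each player, find the best response to each opponent profile; mutual best responses are the pure NE.
Node 1 against (Off, Off): payoffs 6, 3 → best response LFU.
Node 1 against (Off, LRU): payoffs 0, 6 → best response ARC.
Node 1 against (LRU, Off): payoffs 2, 6 → best response ARC.
Node 1 against (LRU, LRU): payoffs 4, 7 → best response ARC.
Node 2 against (LFU, Off): payoffs 5, 7 → best response LRU.
Node 2 against (LFU, LRU): payoffs 6, 2 → best response Off.
Node 2 against (ARC, Off): payoffs 9, 2 → best response Off.
Node 2 against (ARC, LRU): payoffs 8, 9 → best response LRU.
Node 3 against (LFU, Off): payoffs 2, 1 → best response Off.
Node 3 against (LFU, LRU): payoffs 1, 3 → best response LRU.
Node 3 against (ARC, Off): payoffs 7, 4 → best response Off.
Node 3 against (ARC, LRU): payoffs 6, 7 → best response LRU.
Mutual best responses: (ARC, LRU, LRU).

(ARC, LRU, LRU)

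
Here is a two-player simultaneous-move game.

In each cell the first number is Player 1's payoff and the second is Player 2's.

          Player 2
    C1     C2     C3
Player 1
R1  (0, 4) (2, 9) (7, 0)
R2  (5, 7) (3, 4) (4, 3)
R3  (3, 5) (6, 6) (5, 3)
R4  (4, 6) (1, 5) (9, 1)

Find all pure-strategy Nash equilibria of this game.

Pure-strategy Nash equilibria: (R2, C1) and (R3, C2)

(R1, C1): Player 1 can switch to R2 (0 → 5). Not NE.
(R1, C2): Player 1 can switch to R2 (2 → 3). Not NE.
(R1, C3): Player 1 can switch to R4 (7 → 9). Not NE.
(R2, C1): Player 1 gets 5, best alternative 4; Player 2 gets 7, best alternative 4. No profitable deviation — NE.
(R2, C2): Player 1 can switch to R3 (3 → 6). Not NE.
(R2, C3): Player 1 can switch to R1 (4 → 7). Not NE.
(R3, C1): Player 1 can switch to R2 (3 → 5). Not NE.
(R3, C2): Player 1 gets 6, best alternative 3; Player 2 gets 6, best alternative 5. No profitable deviation — NE.
(R3, C3): Player 1 can switch to R1 (5 → 7). Not NE.
(R4, C1): Player 1 can switch to R2 (4 → 5). Not NE.
(R4, C2): Player 1 can switch to R1 (1 → 2). Not NE.
(R4, C3): Player 2 can switch to C1 (1 → 6). Not NE.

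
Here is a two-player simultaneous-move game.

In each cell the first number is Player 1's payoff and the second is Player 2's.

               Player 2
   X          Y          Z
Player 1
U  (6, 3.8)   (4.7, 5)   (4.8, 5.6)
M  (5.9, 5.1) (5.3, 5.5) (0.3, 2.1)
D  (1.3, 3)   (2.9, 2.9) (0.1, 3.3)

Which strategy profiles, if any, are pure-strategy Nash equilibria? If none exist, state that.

Pure-strategy Nash equilibria: (U, Z); (M, Y)

Player 1 against X: payoffs 6, 5.9, 1.3 → best response U.
Player 1 against Y: payoffs 4.7, 5.3, 2.9 → best response M.
Player 1 against Z: payoffs 4.8, 0.3, 0.1 → best response U.
Player 2 against U: payoffs 3.8, 5, 5.6 → best response Z.
Player 2 against M: payoffs 5.1, 5.5, 2.1 → best response Y.
Player 2 against D: payoffs 3, 2.9, 3.3 → best response Z.
Mutual best responses: (U, Z); (M, Y).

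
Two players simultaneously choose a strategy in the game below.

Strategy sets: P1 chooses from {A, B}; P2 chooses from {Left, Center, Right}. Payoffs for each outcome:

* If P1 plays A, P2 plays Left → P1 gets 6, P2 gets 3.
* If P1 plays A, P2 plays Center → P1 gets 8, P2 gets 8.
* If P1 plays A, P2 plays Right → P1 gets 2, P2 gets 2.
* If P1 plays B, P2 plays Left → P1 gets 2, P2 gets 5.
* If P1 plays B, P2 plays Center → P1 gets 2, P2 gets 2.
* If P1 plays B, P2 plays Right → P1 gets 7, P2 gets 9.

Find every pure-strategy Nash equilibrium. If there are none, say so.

Pure-strategy Nash equilibria: (A, Center) and (B, Right)

P1 against Left: payoffs 6, 2 → best response A.
P1 against Center: payoffs 8, 2 → best response A.
P1 against Right: payoffs 2, 7 → best response B.
P2 against A: payoffs 3, 8, 2 → best response Center.
P2 against B: payoffs 5, 2, 9 → best response Right.
Mutual best responses: (A, Center); (B, Right).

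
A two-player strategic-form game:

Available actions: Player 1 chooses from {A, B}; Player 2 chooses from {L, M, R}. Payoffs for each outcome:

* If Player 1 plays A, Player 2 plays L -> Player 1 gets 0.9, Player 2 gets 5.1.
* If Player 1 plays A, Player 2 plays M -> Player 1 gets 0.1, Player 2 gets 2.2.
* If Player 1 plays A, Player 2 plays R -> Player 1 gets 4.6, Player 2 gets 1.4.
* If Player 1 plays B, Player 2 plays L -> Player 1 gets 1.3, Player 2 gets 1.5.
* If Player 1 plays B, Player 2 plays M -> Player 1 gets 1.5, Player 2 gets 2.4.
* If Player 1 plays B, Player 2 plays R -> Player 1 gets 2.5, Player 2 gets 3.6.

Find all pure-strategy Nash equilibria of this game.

No pure-strategy Nash equilibrium.

Player 1 against L: payoffs 0.9, 1.3 → best response B.
Player 1 against M: payoffs 0.1, 1.5 → best response B.
Player 1 against R: payoffs 4.6, 2.5 → best response A.
Player 2 against A: payoffs 5.1, 2.2, 1.4 → best response L.
Player 2 against B: payoffs 1.5, 2.4, 3.6 → best response R.
No profile is a mutual best response for all players.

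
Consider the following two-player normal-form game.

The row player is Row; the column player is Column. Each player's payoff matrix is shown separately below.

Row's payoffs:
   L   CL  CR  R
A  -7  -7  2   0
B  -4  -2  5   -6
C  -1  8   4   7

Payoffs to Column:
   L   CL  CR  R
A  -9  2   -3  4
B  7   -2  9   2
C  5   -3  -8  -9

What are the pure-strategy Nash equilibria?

Mark each player's best response to every combination of opponents' strategies; a profile where every player is best-responding is a pure Nash equilibrium.
Row against L: payoffs -7, -4, -1 → best response C.
Row against CL: payoffs -7, -2, 8 → best response C.
Row against CR: payoffs 2, 5, 4 → best response B.
Row against R: payoffs 0, -6, 7 → best response C.
Column against A: payoffs -9, 2, -3, 4 → best response R.
Column against B: payoffs 7, -2, 9, 2 → best response CR.
Column against C: payoffs 5, -3, -8, -9 → best response L.
Mutual best responses: (B, CR); (C, L).

The pure Nash equilibria are (B, CR), (C, L).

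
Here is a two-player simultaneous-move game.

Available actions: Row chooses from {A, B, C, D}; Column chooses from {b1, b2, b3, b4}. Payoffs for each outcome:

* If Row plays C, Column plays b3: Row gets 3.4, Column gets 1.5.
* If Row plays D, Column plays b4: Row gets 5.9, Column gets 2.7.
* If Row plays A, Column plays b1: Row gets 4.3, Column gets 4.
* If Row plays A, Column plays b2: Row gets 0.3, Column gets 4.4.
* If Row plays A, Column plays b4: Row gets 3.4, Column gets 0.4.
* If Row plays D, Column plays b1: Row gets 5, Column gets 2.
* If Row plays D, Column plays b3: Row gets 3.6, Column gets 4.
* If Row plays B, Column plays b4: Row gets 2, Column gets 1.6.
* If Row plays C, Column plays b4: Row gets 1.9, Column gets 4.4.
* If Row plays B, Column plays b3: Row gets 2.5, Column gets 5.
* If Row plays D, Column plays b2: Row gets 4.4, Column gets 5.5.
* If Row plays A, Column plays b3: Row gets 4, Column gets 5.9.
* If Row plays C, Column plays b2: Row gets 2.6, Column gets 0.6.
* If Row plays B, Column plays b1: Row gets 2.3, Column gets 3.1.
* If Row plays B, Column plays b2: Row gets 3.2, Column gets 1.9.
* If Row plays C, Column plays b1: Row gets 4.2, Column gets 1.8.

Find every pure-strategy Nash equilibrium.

The pure Nash equilibria are (A, b3); (D, b2).

For each strategy profile, look for a profitable unilateral deviation.
(A, b1): Row can switch to D (4.3 → 5). Not NE.
(A, b2): Row can switch to B (0.3 → 3.2). Not NE.
(A, b3): Row gets 4, best alternative 3.6; Column gets 5.9, best alternative 4.4. No profitable deviation — NE.
(A, b4): Row can switch to D (3.4 → 5.9). Not NE.
(B, b1): Row can switch to A (2.3 → 4.3). Not NE.
(B, b2): Row can switch to D (3.2 → 4.4). Not NE.
(B, b3): Row can switch to A (2.5 → 4). Not NE.
(B, b4): Row can switch to A (2 → 3.4). Not NE.
(C, b1): Row can switch to A (4.2 → 4.3). Not NE.
(C, b2): Row can switch to B (2.6 → 3.2). Not NE.
(C, b3): Row can switch to A (3.4 → 4). Not NE.
(D, b2): Row gets 4.4, best alternative 3.2; Column gets 5.5, best alternative 4. No profitable deviation — NE.
(The remaining 4 profiles each have a profitable deviation by the same check.)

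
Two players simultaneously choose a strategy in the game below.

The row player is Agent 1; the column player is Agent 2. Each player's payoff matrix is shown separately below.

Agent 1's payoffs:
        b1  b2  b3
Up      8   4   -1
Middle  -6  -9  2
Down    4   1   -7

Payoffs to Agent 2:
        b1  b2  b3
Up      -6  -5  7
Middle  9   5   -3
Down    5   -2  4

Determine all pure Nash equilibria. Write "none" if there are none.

none

Check each profile: it is a Nash equilibrium iff no player can strictly gain by switching unilaterally.
(Up, b1): Agent 2 can switch to b2 (-6 → -5). Not NE.
(Up, b2): Agent 2 can switch to b3 (-5 → 7). Not NE.
(Up, b3): Agent 1 can switch to Middle (-1 → 2). Not NE.
(Middle, b1): Agent 1 can switch to Up (-6 → 8). Not NE.
(Middle, b2): Agent 1 can switch to Up (-9 → 4). Not NE.
(Middle, b3): Agent 2 can switch to b1 (-3 → 9). Not NE.
(Down, b1): Agent 1 can switch to Up (4 → 8). Not NE.
(Down, b2): Agent 1 can switch to Up (1 → 4). Not NE.
(The remaining 1 profile has a profitable deviation by the same check.)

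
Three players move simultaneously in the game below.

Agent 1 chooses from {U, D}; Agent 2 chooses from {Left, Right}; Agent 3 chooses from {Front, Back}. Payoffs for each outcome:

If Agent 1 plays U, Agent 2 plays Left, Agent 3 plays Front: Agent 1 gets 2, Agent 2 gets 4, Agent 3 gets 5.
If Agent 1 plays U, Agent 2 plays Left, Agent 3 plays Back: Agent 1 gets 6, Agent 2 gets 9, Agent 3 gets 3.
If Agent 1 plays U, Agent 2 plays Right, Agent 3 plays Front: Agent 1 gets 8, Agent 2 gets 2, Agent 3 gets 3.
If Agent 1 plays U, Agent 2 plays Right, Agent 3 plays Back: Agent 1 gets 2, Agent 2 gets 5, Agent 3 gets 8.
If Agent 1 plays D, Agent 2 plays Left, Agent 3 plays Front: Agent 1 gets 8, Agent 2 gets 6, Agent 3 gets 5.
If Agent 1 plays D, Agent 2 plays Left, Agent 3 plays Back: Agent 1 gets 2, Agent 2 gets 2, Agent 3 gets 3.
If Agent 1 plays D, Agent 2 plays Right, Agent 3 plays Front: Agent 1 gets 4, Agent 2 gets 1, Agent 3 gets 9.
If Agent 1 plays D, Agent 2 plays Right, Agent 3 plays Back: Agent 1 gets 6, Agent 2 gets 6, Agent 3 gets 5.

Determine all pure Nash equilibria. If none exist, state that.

Agent 1 against (Left, Front): payoffs 2, 8 → best response D.
Agent 1 against (Left, Back): payoffs 6, 2 → best response U.
Agent 1 against (Right, Front): payoffs 8, 4 → best response U.
Agent 1 against (Right, Back): payoffs 2, 6 → best response D.
Agent 2 against (U, Front): payoffs 4, 2 → best response Left.
Agent 2 against (U, Back): payoffs 9, 5 → best response Left.
Agent 2 against (D, Front): payoffs 6, 1 → best response Left.
Agent 2 against (D, Back): payoffs 2, 6 → best response Right.
Agent 3 against (U, Left): payoffs 5, 3 → best response Front.
Agent 3 against (U, Right): payoffs 3, 8 → best response Back.
Agent 3 against (D, Left): payoffs 5, 3 → best response Front.
Agent 3 against (D, Right): payoffs 9, 5 → best response Front.
Mutual best responses: (D, Left, Front).

Pure NE: (D, Left, Front)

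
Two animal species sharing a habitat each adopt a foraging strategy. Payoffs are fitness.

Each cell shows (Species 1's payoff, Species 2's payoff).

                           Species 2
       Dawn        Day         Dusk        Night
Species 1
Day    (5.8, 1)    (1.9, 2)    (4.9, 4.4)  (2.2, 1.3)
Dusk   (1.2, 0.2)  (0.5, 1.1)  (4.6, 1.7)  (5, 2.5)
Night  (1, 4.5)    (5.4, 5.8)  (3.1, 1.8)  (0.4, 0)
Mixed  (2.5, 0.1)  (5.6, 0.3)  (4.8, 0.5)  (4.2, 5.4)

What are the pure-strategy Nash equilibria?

(Day, Dusk); (Dusk, Night)

(Day, Dawn): Species 2 can switch to Day (1 → 2). Not NE.
(Day, Day): Species 1 can switch to Night (1.9 → 5.4). Not NE.
(Day, Dusk): Species 1 gets 4.9, best alternative 4.8; Species 2 gets 4.4, best alternative 2. No profitable deviation — NE.
(Day, Night): Species 1 can switch to Dusk (2.2 → 5). Not NE.
(Dusk, Dawn): Species 1 can switch to Day (1.2 → 5.8). Not NE.
(Dusk, Day): Species 1 can switch to Day (0.5 → 1.9). Not NE.
(Dusk, Dusk): Species 1 can switch to Day (4.6 → 4.9). Not NE.
(Dusk, Night): Species 1 gets 5, best alternative 4.2; Species 2 gets 2.5, best alternative 1.7. No profitable deviation — NE.
(Night, Dawn): Species 1 can switch to Day (1 → 5.8). Not NE.
(Night, Day): Species 1 can switch to Mixed (5.4 → 5.6). Not NE.
(The remaining 6 profiles each have a profitable deviation by the same check.)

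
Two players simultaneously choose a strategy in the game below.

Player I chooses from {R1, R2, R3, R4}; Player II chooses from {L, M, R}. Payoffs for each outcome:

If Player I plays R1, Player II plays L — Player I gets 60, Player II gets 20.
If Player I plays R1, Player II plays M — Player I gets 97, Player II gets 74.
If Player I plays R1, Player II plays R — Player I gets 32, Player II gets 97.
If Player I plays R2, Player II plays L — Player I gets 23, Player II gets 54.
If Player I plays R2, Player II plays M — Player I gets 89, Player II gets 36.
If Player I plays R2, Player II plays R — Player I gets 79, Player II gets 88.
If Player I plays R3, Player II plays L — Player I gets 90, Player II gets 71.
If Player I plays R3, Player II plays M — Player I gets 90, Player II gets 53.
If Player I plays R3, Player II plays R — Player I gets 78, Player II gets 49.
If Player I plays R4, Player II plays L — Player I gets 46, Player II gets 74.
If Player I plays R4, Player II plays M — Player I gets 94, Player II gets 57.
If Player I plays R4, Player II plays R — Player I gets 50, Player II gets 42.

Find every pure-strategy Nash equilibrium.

The pure Nash equilibria are (R2, R); (R3, L).

(R1, L): Player I can switch to R3 (60 → 90). Not NE.
(R1, M): Player II can switch to R (74 → 97). Not NE.
(R1, R): Player I can switch to R2 (32 → 79). Not NE.
(R2, L): Player I can switch to R1 (23 → 60). Not NE.
(R2, M): Player I can switch to R1 (89 → 97). Not NE.
(R2, R): Player I gets 79, best alternative 78; Player II gets 88, best alternative 54. No profitable deviation — NE.
(R3, L): Player I gets 90, best alternative 60; Player II gets 71, best alternative 53. No profitable deviation — NE.
(R3, M): Player I can switch to R1 (90 → 97). Not NE.
(R3, R): Player I can switch to R2 (78 → 79). Not NE.
(R4, L): Player I can switch to R1 (46 → 60). Not NE.
(The remaining 2 profiles each have a profitable deviation by the same check.)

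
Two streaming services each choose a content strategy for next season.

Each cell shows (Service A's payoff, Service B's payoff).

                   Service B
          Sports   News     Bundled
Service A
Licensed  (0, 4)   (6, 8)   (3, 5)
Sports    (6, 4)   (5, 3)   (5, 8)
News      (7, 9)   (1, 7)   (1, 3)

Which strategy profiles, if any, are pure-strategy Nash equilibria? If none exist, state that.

Check each profile: it is a Nash equilibrium iff no player can strictly gain by switching unilaterally.
(Licensed, Sports): Service A can switch to Sports (0 → 6). Not NE.
(Licensed, News): Service A gets 6, best alternative 5; Service B gets 8, best alternative 5. No profitable deviation — NE.
(Licensed, Bundled): Service A can switch to Sports (3 → 5). Not NE.
(Sports, Sports): Service A can switch to News (6 → 7). Not NE.
(Sports, News): Service A can switch to Licensed (5 → 6). Not NE.
(Sports, Bundled): Service A gets 5, best alternative 3; Service B gets 8, best alternative 4. No profitable deviation — NE.
(News, Sports): Service A gets 7, best alternative 6; Service B gets 9, best alternative 7. No profitable deviation — NE.
(News, News): Service A can switch to Licensed (1 → 6). Not NE.
(News, Bundled): Service A can switch to Licensed (1 → 3). Not NE.

Pure-strategy Nash equilibria: (Licensed, News); (Sports, Bundled); (News, Sports)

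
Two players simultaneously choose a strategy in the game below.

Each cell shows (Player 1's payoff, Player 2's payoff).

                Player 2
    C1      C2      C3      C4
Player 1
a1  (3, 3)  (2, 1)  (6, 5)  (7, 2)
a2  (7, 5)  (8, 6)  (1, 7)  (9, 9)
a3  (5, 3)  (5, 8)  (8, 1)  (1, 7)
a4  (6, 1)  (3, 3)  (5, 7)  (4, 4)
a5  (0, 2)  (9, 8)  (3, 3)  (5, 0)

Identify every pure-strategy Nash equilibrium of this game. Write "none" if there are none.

(a2, C4); (a5, C2)

(a1, C1): Player 1 can switch to a2 (3 → 7). Not NE.
(a1, C2): Player 1 can switch to a2 (2 → 8). Not NE.
(a1, C3): Player 1 can switch to a3 (6 → 8). Not NE.
(a1, C4): Player 1 can switch to a2 (7 → 9). Not NE.
(a2, C1): Player 2 can switch to C2 (5 → 6). Not NE.
(a2, C2): Player 1 can switch to a5 (8 → 9). Not NE.
(a2, C3): Player 1 can switch to a1 (1 → 6). Not NE.
(a2, C4): Player 1 gets 9, best alternative 7; Player 2 gets 9, best alternative 7. No profitable deviation — NE.
(a3, C1): Player 1 can switch to a2 (5 → 7). Not NE.
(a3, C2): Player 1 can switch to a2 (5 → 8). Not NE.
(a3, C3): Player 2 can switch to C1 (1 → 3). Not NE.
(a5, C2): Player 1 gets 9, best alternative 8; Player 2 gets 8, best alternative 3. No profitable deviation — NE.
(The remaining 8 profiles each have a profitable deviation by the same check.)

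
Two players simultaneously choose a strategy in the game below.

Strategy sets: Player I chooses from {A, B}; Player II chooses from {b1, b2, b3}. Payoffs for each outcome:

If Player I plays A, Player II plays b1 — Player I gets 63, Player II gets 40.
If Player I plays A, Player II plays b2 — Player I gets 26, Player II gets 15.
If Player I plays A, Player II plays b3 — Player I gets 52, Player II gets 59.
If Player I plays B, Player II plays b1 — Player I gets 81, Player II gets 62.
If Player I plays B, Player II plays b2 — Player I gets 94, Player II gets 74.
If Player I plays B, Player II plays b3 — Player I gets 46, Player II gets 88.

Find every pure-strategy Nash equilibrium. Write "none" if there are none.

Player I against b1: payoffs 63, 81 → best response B.
Player I against b2: payoffs 26, 94 → best response B.
Player I against b3: payoffs 52, 46 → best response A.
Player II against A: payoffs 40, 15, 59 → best response b3.
Player II against B: payoffs 62, 74, 88 → best response b3.
Mutual best responses: (A, b3).

The unique pure-strategy Nash equilibrium is (A, b3).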